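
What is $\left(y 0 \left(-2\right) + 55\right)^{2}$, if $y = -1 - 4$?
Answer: $3025$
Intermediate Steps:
$y = -5$ ($y = -1 - 4 = -5$)
$\left(y 0 \left(-2\right) + 55\right)^{2} = \left(\left(-5\right) 0 \left(-2\right) + 55\right)^{2} = \left(0 \left(-2\right) + 55\right)^{2} = \left(0 + 55\right)^{2} = 55^{2} = 3025$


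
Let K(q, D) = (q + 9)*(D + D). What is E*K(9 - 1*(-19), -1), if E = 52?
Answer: -3848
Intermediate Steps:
K(q, D) = 2*D*(9 + q) (K(q, D) = (9 + q)*(2*D) = 2*D*(9 + q))
E*K(9 - 1*(-19), -1) = 52*(2*(-1)*(9 + (9 - 1*(-19)))) = 52*(2*(-1)*(9 + (9 + 19))) = 52*(2*(-1)*(9 + 28)) = 52*(2*(-1)*37) = 52*(-74) = -3848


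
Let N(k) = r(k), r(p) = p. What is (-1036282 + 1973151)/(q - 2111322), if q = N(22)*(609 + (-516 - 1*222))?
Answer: -936869/2114160 ≈ -0.44314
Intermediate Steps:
N(k) = k
q = -2838 (q = 22*(609 + (-516 - 1*222)) = 22*(609 + (-516 - 222)) = 22*(609 - 738) = 22*(-129) = -2838)
(-1036282 + 1973151)/(q - 2111322) = (-1036282 + 1973151)/(-2838 - 2111322) = 936869/(-2114160) = 936869*(-1/2114160) = -936869/2114160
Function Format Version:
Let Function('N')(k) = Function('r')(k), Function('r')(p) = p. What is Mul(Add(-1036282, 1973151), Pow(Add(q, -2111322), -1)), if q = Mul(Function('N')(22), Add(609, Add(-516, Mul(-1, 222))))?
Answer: Rational(-936869, 2114160) ≈ -0.44314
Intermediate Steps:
Function('N')(k) = k
q = -2838 (q = Mul(22, Add(609, Add(-516, Mul(-1, 222)))) = Mul(22, Add(609, Add(-516, -222))) = Mul(22, Add(609, -738)) = Mul(22, -129) = -2838)
Mul(Add(-1036282, 1973151), Pow(Add(q, -2111322), -1)) = Mul(Add(-1036282, 1973151), Pow(Add(-2838, -2111322), -1)) = Mul(936869, Pow(-2114160, -1)) = Mul(936869, Rational(-1, 2114160)) = Rational(-936869, 2114160)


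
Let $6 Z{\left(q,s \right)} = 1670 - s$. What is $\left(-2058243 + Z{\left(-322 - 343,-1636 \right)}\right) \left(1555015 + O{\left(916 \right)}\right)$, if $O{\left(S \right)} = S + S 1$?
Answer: $-3203511617124$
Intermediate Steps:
$O{\left(S \right)} = 2 S$ ($O{\left(S \right)} = S + S = 2 S$)
$Z{\left(q,s \right)} = \frac{835}{3} - \frac{s}{6}$ ($Z{\left(q,s \right)} = \frac{1670 - s}{6} = \frac{835}{3} - \frac{s}{6}$)
$\left(-2058243 + Z{\left(-322 - 343,-1636 \right)}\right) \left(1555015 + O{\left(916 \right)}\right) = \left(-2058243 + \left(\frac{835}{3} - - \frac{818}{3}\right)\right) \left(1555015 + 2 \cdot 916\right) = \left(-2058243 + \left(\frac{835}{3} + \frac{818}{3}\right)\right) \left(1555015 + 1832\right) = \left(-2058243 + 551\right) 1556847 = \left(-2057692\right) 1556847 = -3203511617124$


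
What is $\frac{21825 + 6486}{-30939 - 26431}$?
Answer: $- \frac{28311}{57370} \approx -0.49348$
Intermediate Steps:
$\frac{21825 + 6486}{-30939 - 26431} = \frac{28311}{-57370} = 28311 \left(- \frac{1}{57370}\right) = - \frac{28311}{57370}$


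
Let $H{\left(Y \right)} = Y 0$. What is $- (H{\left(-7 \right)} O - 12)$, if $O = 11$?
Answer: $12$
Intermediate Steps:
$H{\left(Y \right)} = 0$
$- (H{\left(-7 \right)} O - 12) = - (0 \cdot 11 - 12) = - (0 - 12) = \left(-1\right) \left(-12\right) = 12$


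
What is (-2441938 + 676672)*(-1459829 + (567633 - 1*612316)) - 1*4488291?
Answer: 2655859391901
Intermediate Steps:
(-2441938 + 676672)*(-1459829 + (567633 - 1*612316)) - 1*4488291 = -1765266*(-1459829 + (567633 - 612316)) - 4488291 = -1765266*(-1459829 - 44683) - 4488291 = -1765266*(-1504512) - 4488291 = 2655863880192 - 4488291 = 2655859391901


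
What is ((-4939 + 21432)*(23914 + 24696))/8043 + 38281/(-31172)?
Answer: 24991055389477/250716396 ≈ 99679.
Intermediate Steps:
((-4939 + 21432)*(23914 + 24696))/8043 + 38281/(-31172) = (16493*48610)*(1/8043) + 38281*(-1/31172) = 801724730*(1/8043) - 38281/31172 = 801724730/8043 - 38281/31172 = 24991055389477/250716396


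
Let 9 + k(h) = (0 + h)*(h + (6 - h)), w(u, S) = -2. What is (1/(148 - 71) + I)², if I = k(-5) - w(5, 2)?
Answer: 8111104/5929 ≈ 1368.0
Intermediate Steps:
k(h) = -9 + 6*h (k(h) = -9 + (0 + h)*(h + (6 - h)) = -9 + h*6 = -9 + 6*h)
I = -37 (I = (-9 + 6*(-5)) - 1*(-2) = (-9 - 30) + 2 = -39 + 2 = -37)
(1/(148 - 71) + I)² = (1/(148 - 71) - 37)² = (1/77 - 37)² = (-2848/77)² = 8111104/5929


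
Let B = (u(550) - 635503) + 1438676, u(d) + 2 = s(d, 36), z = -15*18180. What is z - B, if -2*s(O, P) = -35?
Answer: -2151777/2 ≈ -1.0759e+6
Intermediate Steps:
s(O, P) = 35/2 (s(O, P) = -1/2*(-35) = 35/2)
z = -272700
u(d) = 31/2 (u(d) = -2 + 35/2 = 31/2)
B = 1606377/2 (B = (31/2 - 635503) + 1438676 = -1270975/2 + 1438676 = 1606377/2 ≈ 8.0319e+5)
z - B = -272700 - 1*1606377/2 = -272700 - 1606377/2 = -2151777/2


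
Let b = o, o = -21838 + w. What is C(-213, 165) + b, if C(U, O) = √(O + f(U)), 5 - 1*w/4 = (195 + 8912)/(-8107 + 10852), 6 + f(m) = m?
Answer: -59926838/2745 + 3*I*√6 ≈ -21831.0 + 7.3485*I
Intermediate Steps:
f(m) = -6 + m
w = 18472/2745 (w = 20 - 4*(195 + 8912)/(-8107 + 10852) = 20 - 36428/2745 = 18472/2745 ≈ 6.7293)
o = -59926838/2745 (o = -21838 + 18472/2745 = -59926838/2745 ≈ -21831.)
C(U, O) = √(-6 + O + U) (C(U, O) = √(O + (-6 + U)) = √(-6 + O + U))
b = -59926838/2745 ≈ -21831.
C(-213, 165) + b = √(-6 + 165 - 213) - 59926838/2745 = √(-54) - 59926838/2745 = 3*I*√6 - 59926838/2745 = -59926838/2745 + 3*I*√6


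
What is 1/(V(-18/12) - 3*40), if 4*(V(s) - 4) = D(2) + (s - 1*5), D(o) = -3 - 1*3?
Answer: -8/953 ≈ -0.0083945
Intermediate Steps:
D(o) = -6 (D(o) = -3 - 3 = -6)
V(s) = 5/4 + s/4 (V(s) = 4 + (-6 + (s - 1*5))/4 = 4 + (-6 + (s - 5))/4 = 4 + (-6 + (-5 + s))/4 = 4 + (-11 + s)/4 = 4 + (-11/4 + s/4) = 5/4 + s/4)
1/(V(-18/12) - 3*40) = 1/((5/4 + (-18/12)/4) - 3*40) = 1/((5/4 + (-18*1/12)/4) - 120) = 1/((5/4 + (1/4)*(-3/2)) - 120) = 1/((5/4 - 3/8) - 120) = 1/(7/8 - 120) = 1/(-953/8) = -8/953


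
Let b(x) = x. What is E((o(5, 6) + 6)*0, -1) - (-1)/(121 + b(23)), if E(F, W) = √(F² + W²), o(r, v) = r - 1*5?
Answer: 145/144 ≈ 1.0069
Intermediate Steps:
o(r, v) = -5 + r (o(r, v) = r - 5 = -5 + r)
E((o(5, 6) + 6)*0, -1) - (-1)/(121 + b(23)) = √((((-5 + 5) + 6)*0)² + (-1)²) - (-1)/(121 + 23) = √(((0 + 6)*0)² + 1) - (-1)/144 = √((6*0)² + 1) - (-1)/144 = √(0² + 1) - 1*(-1/144) = √(0 + 1) + 1/144 = √1 + 1/144 = 1 + 1/144 = 145/144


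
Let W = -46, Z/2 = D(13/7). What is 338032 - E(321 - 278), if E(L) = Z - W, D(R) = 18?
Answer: 337950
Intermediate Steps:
Z = 36 (Z = 2*18 = 36)
E(L) = 82 (E(L) = 36 - 1*(-46) = 36 + 46 = 82)
338032 - E(321 - 278) = 338032 - 1*82 = 338032 - 82 = 337950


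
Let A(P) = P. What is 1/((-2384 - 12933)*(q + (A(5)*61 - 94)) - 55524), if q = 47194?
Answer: -1/726157909 ≈ -1.3771e-9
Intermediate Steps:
1/((-2384 - 12933)*(q + (A(5)*61 - 94)) - 55524) = 1/((-2384 - 12933)*(47194 + (5*61 - 94)) - 55524) = 1/(-15317*(47194 + (305 - 94)) - 55524) = 1/(-15317*(47194 + 211) - 55524) = 1/(-15317*47405 - 55524) = 1/(-726102385 - 55524) = 1/(-726157909) = -1/726157909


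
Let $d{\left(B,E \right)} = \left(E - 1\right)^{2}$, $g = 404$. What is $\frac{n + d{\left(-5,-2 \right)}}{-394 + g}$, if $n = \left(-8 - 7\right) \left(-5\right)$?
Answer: $\frac{42}{5} \approx 8.4$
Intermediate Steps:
$d{\left(B,E \right)} = \left(-1 + E\right)^{2}$
$n = 75$ ($n = \left(-15\right) \left(-5\right) = 75$)
$\frac{n + d{\left(-5,-2 \right)}}{-394 + g} = \frac{75 + \left(-1 - 2\right)^{2}}{-394 + 404} = \frac{75 + \left(-3\right)^{2}}{10} = \left(75 + 9\right) \frac{1}{10} = 84 \cdot \frac{1}{10} = \frac{42}{5}$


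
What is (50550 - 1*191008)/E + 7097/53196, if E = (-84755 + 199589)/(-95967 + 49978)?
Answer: 19090088803525/339372748 ≈ 56251.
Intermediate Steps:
E = -114834/45989 (E = 114834/(-45989) = 114834*(-1/45989) = -114834/45989 ≈ -2.4970)
(50550 - 1*191008)/E + 7097/53196 = (50550 - 1*191008)/(-114834/45989) + 7097/53196 = (50550 - 191008)*(-45989/114834) + 7097*(1/53196) = -140458*(-45989/114834) + 7097/53196 = 3229761481/57417 + 7097/53196 = 19090088803525/339372748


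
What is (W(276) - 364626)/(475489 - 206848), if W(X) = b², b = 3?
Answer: -40513/29849 ≈ -1.3573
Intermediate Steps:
W(X) = 9 (W(X) = 3² = 9)
(W(276) - 364626)/(475489 - 206848) = (9 - 364626)/(475489 - 206848) = -364617/268641 = -364617*1/268641 = -40513/29849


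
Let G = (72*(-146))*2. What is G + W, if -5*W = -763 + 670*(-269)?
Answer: 75873/5 ≈ 15175.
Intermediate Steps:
G = -21024 (G = -10512*2 = -21024)
W = 180993/5 (W = -(-763 + 670*(-269))/5 = -(-763 - 180230)/5 = -⅕*(-180993) = 180993/5 ≈ 36199.)
G + W = -21024 + 180993/5 = 75873/5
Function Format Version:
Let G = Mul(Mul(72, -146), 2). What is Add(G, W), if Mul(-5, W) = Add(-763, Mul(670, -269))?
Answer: Rational(75873, 5) ≈ 15175.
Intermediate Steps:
G = -21024 (G = Mul(-10512, 2) = -21024)
W = Rational(180993, 5) (W = Mul(Rational(-1, 5), Add(-763, Mul(670, -269))) = Mul(Rational(-1, 5), Add(-763, -180230)) = Mul(Rational(-1, 5), -180993) = Rational(180993, 5) ≈ 36199.)
Add(G, W) = Add(-21024, Rational(180993, 5)) = Rational(75873, 5)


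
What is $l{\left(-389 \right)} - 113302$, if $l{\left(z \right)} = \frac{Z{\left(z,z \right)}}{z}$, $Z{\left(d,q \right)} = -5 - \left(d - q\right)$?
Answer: $- \frac{44074473}{389} \approx -1.133 \cdot 10^{5}$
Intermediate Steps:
$Z{\left(d,q \right)} = -5 + q - d$
$l{\left(z \right)} = - \frac{5}{z}$ ($l{\left(z \right)} = \frac{-5 + z - z}{z} = - \frac{5}{z}$)
$l{\left(-389 \right)} - 113302 = - \frac{5}{-389} - 113302 = \left(-5\right) \left(- \frac{1}{389}\right) - 113302 = \frac{5}{389} - 113302 = - \frac{44074473}{389}$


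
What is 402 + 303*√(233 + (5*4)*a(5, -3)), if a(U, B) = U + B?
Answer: 402 + 303*√273 ≈ 5408.4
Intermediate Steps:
a(U, B) = B + U
402 + 303*√(233 + (5*4)*a(5, -3)) = 402 + 303*√(233 + (5*4)*(-3 + 5)) = 402 + 303*√(233 + 20*2) = 402 + 303*√(233 + 40) = 402 + 303*√273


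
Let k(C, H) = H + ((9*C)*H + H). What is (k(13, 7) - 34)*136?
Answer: 108664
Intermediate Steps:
k(C, H) = 2*H + 9*C*H (k(C, H) = H + (9*C*H + H) = H + (H + 9*C*H) = 2*H + 9*C*H)
(k(13, 7) - 34)*136 = (7*(2 + 9*13) - 34)*136 = (7*(2 + 117) - 34)*136 = (7*119 - 34)*136 = (833 - 34)*136 = 799*136 = 108664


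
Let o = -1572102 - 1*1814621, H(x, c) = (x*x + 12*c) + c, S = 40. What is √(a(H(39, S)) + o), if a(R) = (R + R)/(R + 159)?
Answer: I*√40979325849/110 ≈ 1840.3*I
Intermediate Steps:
H(x, c) = x² + 13*c (H(x, c) = (x² + 12*c) + c = x² + 13*c)
a(R) = 2*R/(159 + R) (a(R) = (2*R)/(159 + R) = 2*R/(159 + R))
o = -3386723 (o = -1572102 - 1814621 = -3386723)
√(a(H(39, S)) + o) = √(2*(39² + 13*40)/(159 + (39² + 13*40)) - 3386723) = √(2*(1521 + 520)/(159 + (1521 + 520)) - 3386723) = √(2*2041/(159 + 2041) - 3386723) = √(2*2041/2200 - 3386723) = √(2*2041*(1/2200) - 3386723) = √(2041/1100 - 3386723) = √(-3725393259/1100) = I*√40979325849/110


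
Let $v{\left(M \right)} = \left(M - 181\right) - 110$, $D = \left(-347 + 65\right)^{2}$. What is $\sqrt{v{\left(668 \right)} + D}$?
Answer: $\sqrt{79901} \approx 282.67$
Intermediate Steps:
$D = 79524$ ($D = \left(-282\right)^{2} = 79524$)
$v{\left(M \right)} = -291 + M$ ($v{\left(M \right)} = \left(-181 + M\right) - 110 = -291 + M$)
$\sqrt{v{\left(668 \right)} + D} = \sqrt{\left(-291 + 668\right) + 79524} = \sqrt{377 + 79524} = \sqrt{79901}$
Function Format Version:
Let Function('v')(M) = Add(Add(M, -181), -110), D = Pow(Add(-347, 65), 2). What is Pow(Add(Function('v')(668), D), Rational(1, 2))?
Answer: Pow(79901, Rational(1, 2)) ≈ 282.67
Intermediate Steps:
D = 79524 (D = Pow(-282, 2) = 79524)
Function('v')(M) = Add(-291, M) (Function('v')(M) = Add(Add(-181, M), -110) = Add(-291, M))
Pow(Add(Function('v')(668), D), Rational(1, 2)) = Pow(Add(Add(-291, 668), 79524), Rational(1, 2)) = Pow(Add(377, 79524), Rational(1, 2)) = Pow(79901, Rational(1, 2))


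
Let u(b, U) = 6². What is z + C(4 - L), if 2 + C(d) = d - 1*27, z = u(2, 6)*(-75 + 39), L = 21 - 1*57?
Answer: -1285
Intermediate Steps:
u(b, U) = 36
L = -36 (L = 21 - 57 = -36)
z = -1296 (z = 36*(-75 + 39) = 36*(-36) = -1296)
C(d) = -29 + d (C(d) = -2 + (d - 1*27) = -2 + (d - 27) = -2 + (-27 + d) = -29 + d)
z + C(4 - L) = -1296 + (-29 + (4 - 1*(-36))) = -1296 + (-29 + (4 + 36)) = -1296 + (-29 + 40) = -1296 + 11 = -1285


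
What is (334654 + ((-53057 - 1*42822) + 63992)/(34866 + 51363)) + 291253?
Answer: 5996811424/9581 ≈ 6.2591e+5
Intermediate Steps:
(334654 + ((-53057 - 1*42822) + 63992)/(34866 + 51363)) + 291253 = (334654 + ((-53057 - 42822) + 63992)/86229) + 291253 = (334654 + (-95879 + 63992)*(1/86229)) + 291253 = (334654 - 31887*1/86229) + 291253 = (334654 - 3543/9581) + 291253 = 3206316431/9581 + 291253 = 5996811424/9581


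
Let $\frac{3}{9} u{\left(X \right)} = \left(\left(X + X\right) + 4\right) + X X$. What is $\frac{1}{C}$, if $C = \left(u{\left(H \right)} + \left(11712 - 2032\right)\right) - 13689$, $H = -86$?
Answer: $\frac{1}{17675} \approx 5.6577 \cdot 10^{-5}$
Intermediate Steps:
$u{\left(X \right)} = 12 + 3 X^{2} + 6 X$ ($u{\left(X \right)} = 3 \left(\left(\left(X + X\right) + 4\right) + X X\right) = 3 \left(\left(2 X + 4\right) + X^{2}\right) = 3 \left(\left(4 + 2 X\right) + X^{2}\right) = 3 \left(4 + X^{2} + 2 X\right) = 12 + 3 X^{2} + 6 X$)
$C = 17675$ ($C = \left(\left(12 + 3 \left(-86\right)^{2} + 6 \left(-86\right)\right) + \left(11712 - 2032\right)\right) - 13689 = \left(\left(12 + 3 \cdot 7396 - 516\right) + \left(11712 - 2032\right)\right) - 13689 = \left(\left(12 + 22188 - 516\right) + 9680\right) - 13689 = \left(21684 + 9680\right) - 13689 = 31364 - 13689 = 17675$)
$\frac{1}{C} = \frac{1}{17675}$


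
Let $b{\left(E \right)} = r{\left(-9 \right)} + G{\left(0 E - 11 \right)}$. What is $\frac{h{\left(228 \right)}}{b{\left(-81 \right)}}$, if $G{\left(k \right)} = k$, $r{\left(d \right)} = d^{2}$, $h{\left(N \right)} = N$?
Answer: $\frac{114}{35} \approx 3.2571$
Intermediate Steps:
$b{\left(E \right)} = 70$ ($b{\left(E \right)} = \left(-9\right)^{2} - \left(11 + 0 E\right) = 81 + \left(0 - 11\right) = 81 - 11 = 70$)
$\frac{h{\left(228 \right)}}{b{\left(-81 \right)}} = \frac{228}{70} = 228 \cdot \frac{1}{70} = \frac{114}{35}$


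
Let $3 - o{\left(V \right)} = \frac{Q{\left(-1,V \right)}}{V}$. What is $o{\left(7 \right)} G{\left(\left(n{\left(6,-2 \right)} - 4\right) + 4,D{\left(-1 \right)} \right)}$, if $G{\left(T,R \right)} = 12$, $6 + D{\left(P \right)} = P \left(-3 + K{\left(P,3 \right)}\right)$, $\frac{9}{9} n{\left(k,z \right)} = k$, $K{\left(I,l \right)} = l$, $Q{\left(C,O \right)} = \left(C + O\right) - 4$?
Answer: $\frac{228}{7} \approx 32.571$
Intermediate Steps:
$Q{\left(C,O \right)} = -4 + C + O$
$n{\left(k,z \right)} = k$
$o{\left(V \right)} = 3 - \frac{-5 + V}{V}$ ($o{\left(V \right)} = 3 - \frac{-4 - 1 + V}{V} = 3 - \frac{-5 + V}{V}$)
$D{\left(P \right)} = -6$ ($D{\left(P \right)} = -6 + P \left(-3 + 3\right) = -6 + P 0 = -6 + 0 = -6$)
$o{\left(7 \right)} G{\left(\left(n{\left(6,-2 \right)} - 4\right) + 4,D{\left(-1 \right)} \right)} = \left(2 + \frac{5}{7}\right) 12 = \frac{19}{7} \cdot 12 = \frac{228}{7}$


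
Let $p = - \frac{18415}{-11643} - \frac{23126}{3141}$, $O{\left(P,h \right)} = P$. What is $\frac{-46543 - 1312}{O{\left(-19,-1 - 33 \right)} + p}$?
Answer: $\frac{116672605191}{60417140} \approx 1931.1$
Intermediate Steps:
$p = - \frac{70471501}{12190221}$ ($p = \left(-18415\right) \left(- \frac{1}{11643}\right) - \frac{23126}{3141} = \frac{18415}{11643} - \frac{23126}{3141} = - \frac{70471501}{12190221} \approx -5.781$)
$\frac{-46543 - 1312}{O{\left(-19,-1 - 33 \right)} + p} = \frac{-46543 - 1312}{-19 - \frac{70471501}{12190221}} = - \frac{47855}{- \frac{302085700}{12190221}} = \left(-47855\right) \left(- \frac{12190221}{302085700}\right) = \frac{116672605191}{60417140}$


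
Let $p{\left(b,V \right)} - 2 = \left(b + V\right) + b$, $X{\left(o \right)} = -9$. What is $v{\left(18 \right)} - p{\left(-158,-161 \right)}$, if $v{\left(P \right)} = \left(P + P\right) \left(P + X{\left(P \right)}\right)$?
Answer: $799$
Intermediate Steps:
$p{\left(b,V \right)} = 2 + V + 2 b$ ($p{\left(b,V \right)} = 2 + \left(\left(b + V\right) + b\right) = 2 + \left(\left(V + b\right) + b\right) = 2 + \left(V + 2 b\right) = 2 + V + 2 b$)
$v{\left(P \right)} = 2 P \left(-9 + P\right)$ ($v{\left(P \right)} = \left(P + P\right) \left(P - 9\right) = 2 P \left(-9 + P\right)$)
$v{\left(18 \right)} - p{\left(-158,-161 \right)} = 2 \cdot 18 \left(-9 + 18\right) - \left(2 - 161 + 2 \left(-158\right)\right) = 2 \cdot 18 \cdot 9 - \left(2 - 161 - 316\right) = 324 - -475 = 324 + 475 = 799$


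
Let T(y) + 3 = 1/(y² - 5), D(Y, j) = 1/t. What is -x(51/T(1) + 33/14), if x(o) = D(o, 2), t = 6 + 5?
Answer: -1/11 ≈ -0.090909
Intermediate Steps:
t = 11
D(Y, j) = 1/11
T(y) = -3 + 1/(-5 + y²) (T(y) = -3 + 1/(y² - 5) = -3 + 1/(-5 + y²))
x(o) = 1/11
-x(51/T(1) + 33/14) = -1*1/11 = -1/11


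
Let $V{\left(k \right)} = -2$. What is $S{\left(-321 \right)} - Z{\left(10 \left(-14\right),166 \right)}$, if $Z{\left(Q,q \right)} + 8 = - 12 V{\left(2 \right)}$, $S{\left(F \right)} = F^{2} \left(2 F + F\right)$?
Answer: $-99228499$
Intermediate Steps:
$S{\left(F \right)} = 3 F^{3}$ ($S{\left(F \right)} = F^{2} \cdot 3 F = 3 F^{3}$)
$Z{\left(Q,q \right)} = 16$ ($Z{\left(Q,q \right)} = -8 - -24 = -8 + 24 = 16$)
$S{\left(-321 \right)} - Z{\left(10 \left(-14\right),166 \right)} = 3 \left(-321\right)^{3} - 16 = 3 \left(-33076161\right) - 16 = -99228483 - 16 = -99228499$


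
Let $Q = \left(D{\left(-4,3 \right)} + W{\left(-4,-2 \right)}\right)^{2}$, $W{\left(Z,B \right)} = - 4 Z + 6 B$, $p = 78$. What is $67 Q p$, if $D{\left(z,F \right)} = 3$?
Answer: $256074$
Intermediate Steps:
$Q = 49$ ($Q = \left(3 + \left(\left(-4\right) \left(-4\right) + 6 \left(-2\right)\right)\right)^{2} = \left(3 + \left(16 - 12\right)\right)^{2} = \left(3 + 4\right)^{2} = 7^{2} = 49$)
$67 Q p = 67 \cdot 49 \cdot 78 = 3283 \cdot 78 = 256074$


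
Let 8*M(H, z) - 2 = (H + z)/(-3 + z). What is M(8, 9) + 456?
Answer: 21917/48 ≈ 456.60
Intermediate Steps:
M(H, z) = ¼ + (H + z)/(8*(-3 + z)) (M(H, z) = ¼ + ((H + z)/(-3 + z))/8 = ¼ + (H + z)/(8*(-3 + z)))
M(8, 9) + 456 = (-6 + 8 + 3*9)/(8*(-3 + 9)) + 456 = (⅛)*(-6 + 8 + 27)/6 + 456 = (⅛)*(⅙)*29 + 456 = 29/48 + 456 = 21917/48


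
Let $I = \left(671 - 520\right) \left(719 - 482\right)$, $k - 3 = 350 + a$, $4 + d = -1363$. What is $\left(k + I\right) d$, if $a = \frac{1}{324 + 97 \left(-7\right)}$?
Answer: $- \frac{17538198533}{355} \approx -4.9403 \cdot 10^{7}$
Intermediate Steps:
$d = -1367$ ($d = -4 - 1363 = -1367$)
$a = - \frac{1}{355}$ ($a = \frac{1}{324 - 679} = \frac{1}{-355} = - \frac{1}{355} \approx -0.0028169$)
$k = \frac{125314}{355}$ ($k = 3 + \left(350 - \frac{1}{355}\right) = 3 + \frac{124249}{355} = \frac{125314}{355} \approx 353.0$)
$I = 35787$ ($I = \left(671 - 520\right) 237 = 151 \cdot 237 = 35787$)
$\left(k + I\right) d = \left(\frac{125314}{355} + 35787\right) \left(-1367\right) = \frac{12829699}{355} \left(-1367\right) = - \frac{17538198533}{355}$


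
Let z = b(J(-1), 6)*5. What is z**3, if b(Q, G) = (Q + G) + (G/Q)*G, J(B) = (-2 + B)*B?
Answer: 1157625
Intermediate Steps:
J(B) = B*(-2 + B)
b(Q, G) = G + Q + G**2/Q (b(Q, G) = (G + Q) + G**2/Q = G + Q + G**2/Q)
z = 105 (z = (6 - (-2 - 1) + 6**2/((-(-2 - 1))))*5 = (6 - 1*(-3) + 36/((-1*(-3))))*5 = (6 + 3 + 36/3)*5 = (6 + 3 + 36*(1/3))*5 = (6 + 3 + 12)*5 = 21*5 = 105)
z**3 = 105**3 = 1157625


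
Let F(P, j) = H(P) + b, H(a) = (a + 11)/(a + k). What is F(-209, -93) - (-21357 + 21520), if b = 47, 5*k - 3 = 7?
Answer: -2646/23 ≈ -115.04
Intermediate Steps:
k = 2 (k = ⅗ + (⅕)*7 = ⅗ + 7/5 = 2)
H(a) = (11 + a)/(2 + a) (H(a) = (a + 11)/(a + 2) = (11 + a)/(2 + a))
F(P, j) = 47 + (11 + P)/(2 + P) (F(P, j) = (11 + P)/(2 + P) + 47 = 47 + (11 + P)/(2 + P))
F(-209, -93) - (-21357 + 21520) = 3*(35 + 16*(-209))/(2 - 209) - (-21357 + 21520) = 3*(35 - 3344)/(-207) - 1*163 = 3*(-1/207)*(-3309) - 163 = 1103/23 - 163 = -2646/23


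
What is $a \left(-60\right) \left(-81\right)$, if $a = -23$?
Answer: $-111780$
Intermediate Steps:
$a \left(-60\right) \left(-81\right) = \left(-23\right) \left(-60\right) \left(-81\right) = 1380 \left(-81\right) = -111780$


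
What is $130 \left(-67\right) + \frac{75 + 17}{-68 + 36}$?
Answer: $- \frac{69703}{8} \approx -8712.9$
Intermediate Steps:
$130 \left(-67\right) + \frac{75 + 17}{-68 + 36} = -8710 + \frac{92}{-32} = -8710 + 92 \left(- \frac{1}{32}\right) = -8710 - \frac{23}{8} = - \frac{69703}{8}$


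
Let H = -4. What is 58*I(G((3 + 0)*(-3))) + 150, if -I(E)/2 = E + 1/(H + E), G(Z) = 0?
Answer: 179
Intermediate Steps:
I(E) = -2*E - 2/(-4 + E) (I(E) = -2*(E + 1/(-4 + E)) = -2*E - 2/(-4 + E))
58*I(G((3 + 0)*(-3))) + 150 = 58*(2*(-1 - 1*0² + 4*0)/(-4 + 0)) + 150 = 58*(2*(-1 - 1*0 + 0)/(-4)) + 150 = 58*(2*(-¼)*(-1 + 0 + 0)) + 150 = 58*(2*(-¼)*(-1)) + 150 = 58*(½) + 150 = 29 + 150 = 179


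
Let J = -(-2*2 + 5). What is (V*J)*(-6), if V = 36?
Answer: 216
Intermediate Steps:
J = -1 (J = -(-4 + 5) = -1*1 = -1)
(V*J)*(-6) = (36*(-1))*(-6) = -36*(-6) = 216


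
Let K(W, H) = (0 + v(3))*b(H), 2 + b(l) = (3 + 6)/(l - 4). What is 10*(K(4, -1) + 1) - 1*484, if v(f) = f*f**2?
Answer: -1500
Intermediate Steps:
b(l) = -2 + 9/(-4 + l) (b(l) = -2 + (3 + 6)/(l - 4) = -2 + 9/(-4 + l))
v(f) = f**3
K(W, H) = 27*(17 - 2*H)/(-4 + H) (K(W, H) = (0 + 3**3)*((17 - 2*H)/(-4 + H)) = (0 + 27)*((17 - 2*H)/(-4 + H)) = 27*((17 - 2*H)/(-4 + H)) = 27*(17 - 2*H)/(-4 + H))
10*(K(4, -1) + 1) - 1*484 = 10*(27*(17 - 2*(-1))/(-4 - 1) + 1) - 1*484 = 10*(27*(17 + 2)/(-5) + 1) - 484 = 10*(27*(-1/5)*19 + 1) - 484 = 10*(-513/5 + 1) - 484 = 10*(-508/5) - 484 = -1016 - 484 = -1500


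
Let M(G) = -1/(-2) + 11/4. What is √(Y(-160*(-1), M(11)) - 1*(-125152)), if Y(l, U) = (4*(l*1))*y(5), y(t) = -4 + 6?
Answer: 12*√878 ≈ 355.57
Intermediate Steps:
M(G) = 13/4 (M(G) = -1*(-½) + 11*(¼) = ½ + 11/4 = 13/4)
y(t) = 2
Y(l, U) = 8*l (Y(l, U) = (4*(l*1))*2 = (4*l)*2 = 8*l)
√(Y(-160*(-1), M(11)) - 1*(-125152)) = √(8*(-160*(-1)) - 1*(-125152)) = √(8*160 + 125152) = √(1280 + 125152) = √126432 = 12*√878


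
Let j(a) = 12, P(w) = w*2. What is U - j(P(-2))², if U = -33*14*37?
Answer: -17238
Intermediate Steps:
P(w) = 2*w
U = -17094 (U = -462*37 = -17094)
U - j(P(-2))² = -17094 - 1*12² = -17094 - 1*144 = -17094 - 144 = -17238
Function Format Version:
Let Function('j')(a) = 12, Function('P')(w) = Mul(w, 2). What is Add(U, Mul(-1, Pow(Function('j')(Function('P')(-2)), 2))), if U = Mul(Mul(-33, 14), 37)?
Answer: -17238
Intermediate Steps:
Function('P')(w) = Mul(2, w)
U = -17094 (U = Mul(-462, 37) = -17094)
Add(U, Mul(-1, Pow(Function('j')(Function('P')(-2)), 2))) = Add(-17094, Mul(-1, Pow(12, 2))) = Add(-17094, Mul(-1, 144)) = Add(-17094, -144) = -17238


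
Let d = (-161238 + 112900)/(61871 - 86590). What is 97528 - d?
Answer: 2410746294/24719 ≈ 97526.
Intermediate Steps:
d = 48338/24719 (d = -48338/(-24719) = -48338*(-1/24719) = 48338/24719 ≈ 1.9555)
97528 - d = 97528 - 1*48338/24719 = 97528 - 48338/24719 = 2410746294/24719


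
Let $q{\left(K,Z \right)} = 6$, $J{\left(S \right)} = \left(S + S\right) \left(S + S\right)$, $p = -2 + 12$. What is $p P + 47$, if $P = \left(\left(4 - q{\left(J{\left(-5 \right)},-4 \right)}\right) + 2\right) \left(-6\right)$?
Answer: $47$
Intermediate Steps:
$p = 10$
$J{\left(S \right)} = 4 S^{2}$ ($J{\left(S \right)} = 2 S 2 S = 4 S^{2}$)
$P = 0$ ($P = \left(\left(4 - 6\right) + 2\right) \left(-6\right) = \left(-2 + 2\right) \left(-6\right) = 0 \left(-6\right) = 0$)
$p P + 47 = 10 \cdot 0 + 47 = 0 + 47 = 47$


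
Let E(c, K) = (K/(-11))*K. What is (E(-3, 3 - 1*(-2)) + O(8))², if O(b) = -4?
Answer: 4761/121 ≈ 39.347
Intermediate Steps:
E(c, K) = -K²/11 (E(c, K) = (K*(-1/11))*K = (-K/11)*K = -K²/11)
(E(-3, 3 - 1*(-2)) + O(8))² = (-(3 - 1*(-2))²/11 - 4)² = (-(3 + 2)²/11 - 4)² = (-1/11*5² - 4)² = (-1/11*25 - 4)² = (-25/11 - 4)² = (-69/11)² = 4761/121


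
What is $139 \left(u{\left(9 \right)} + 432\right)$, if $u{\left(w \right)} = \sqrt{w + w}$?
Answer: $60048 + 417 \sqrt{2} \approx 60638.0$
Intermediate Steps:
$u{\left(w \right)} = \sqrt{2} \sqrt{w}$ ($u{\left(w \right)} = \sqrt{2 w} = \sqrt{2} \sqrt{w}$)
$139 \left(u{\left(9 \right)} + 432\right) = 139 \left(\sqrt{2} \sqrt{9} + 432\right) = 139 \left(\sqrt{2} \cdot 3 + 432\right) = 139 \left(3 \sqrt{2} + 432\right) = 139 \left(432 + 3 \sqrt{2}\right) = 60048 + 417 \sqrt{2}$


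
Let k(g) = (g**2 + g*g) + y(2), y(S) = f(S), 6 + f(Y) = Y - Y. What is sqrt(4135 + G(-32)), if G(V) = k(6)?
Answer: sqrt(4201) ≈ 64.815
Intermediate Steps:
f(Y) = -6 (f(Y) = -6 + (Y - Y) = -6 + 0 = -6)
y(S) = -6
k(g) = -6 + 2*g**2 (k(g) = (g**2 + g*g) - 6 = (g**2 + g**2) - 6 = 2*g**2 - 6 = -6 + 2*g**2)
G(V) = 66 (G(V) = -6 + 2*6**2 = -6 + 2*36 = -6 + 72 = 66)
sqrt(4135 + G(-32)) = sqrt(4135 + 66) = sqrt(4201)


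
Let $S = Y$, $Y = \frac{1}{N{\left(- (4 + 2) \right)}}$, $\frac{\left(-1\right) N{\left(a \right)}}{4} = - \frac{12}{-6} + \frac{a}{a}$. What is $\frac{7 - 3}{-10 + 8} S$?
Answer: $\frac{1}{6} \approx 0.16667$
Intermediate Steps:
$N{\left(a \right)} = -12$ ($N{\left(a \right)} = - 4 \left(- \frac{12}{-6} + \frac{a}{a}\right) = - 4 \left(\left(-12\right) \left(- \frac{1}{6}\right) + 1\right) = - 4 \left(2 + 1\right) = \left(-4\right) 3 = -12$)
$Y = - \frac{1}{12}$ ($Y = \frac{1}{-12} = - \frac{1}{12} \approx -0.083333$)
$S = - \frac{1}{12} \approx -0.083333$
$\frac{7 - 3}{-10 + 8} S = \frac{7 - 3}{-10 + 8} \left(- \frac{1}{12}\right) = \frac{4}{-2} \left(- \frac{1}{12}\right) = 4 \left(- \frac{1}{2}\right) \left(- \frac{1}{12}\right) = \left(-2\right) \left(- \frac{1}{12}\right) = \frac{1}{6}$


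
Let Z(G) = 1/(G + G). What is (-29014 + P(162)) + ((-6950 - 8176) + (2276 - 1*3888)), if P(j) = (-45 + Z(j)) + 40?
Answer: -14825267/324 ≈ -45757.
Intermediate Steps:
Z(G) = 1/(2*G)
P(j) = -5 + 1/(2*j) (P(j) = (-45 + 1/(2*j)) + 40 = -5 + 1/(2*j))
(-29014 + P(162)) + ((-6950 - 8176) + (2276 - 1*3888)) = (-29014 + (-5 + (1/2)/162)) + ((-6950 - 8176) + (2276 - 1*3888)) = (-29014 + (-5 + (1/2)*(1/162))) + (-15126 + (2276 - 3888)) = (-29014 + (-5 + 1/324)) + (-15126 - 1612) = (-29014 - 1619/324) - 16738 = -9402155/324 - 16738 = -14825267/324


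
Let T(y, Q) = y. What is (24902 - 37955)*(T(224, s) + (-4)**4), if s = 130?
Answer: -6265440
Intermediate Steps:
(24902 - 37955)*(T(224, s) + (-4)**4) = (24902 - 37955)*(224 + (-4)**4) = -13053*(224 + 256) = -13053*480 = -6265440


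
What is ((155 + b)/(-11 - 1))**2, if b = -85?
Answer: 1225/36 ≈ 34.028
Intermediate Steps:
((155 + b)/(-11 - 1))**2 = ((155 - 85)/(-11 - 1))**2 = (70/(-12))**2 = (70*(-1/12))**2 = (-35/6)**2 = 1225/36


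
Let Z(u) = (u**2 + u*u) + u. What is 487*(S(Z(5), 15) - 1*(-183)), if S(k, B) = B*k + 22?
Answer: 501610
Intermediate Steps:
Z(u) = u + 2*u**2 (Z(u) = (u**2 + u**2) + u = 2*u**2 + u = u + 2*u**2)
S(k, B) = 22 + B*k
487*(S(Z(5), 15) - 1*(-183)) = 487*((22 + 15*(5*(1 + 2*5))) - 1*(-183)) = 487*((22 + 15*(5*(1 + 10))) + 183) = 487*((22 + 15*(5*11)) + 183) = 487*((22 + 15*55) + 183) = 487*((22 + 825) + 183) = 487*(847 + 183) = 487*1030 = 501610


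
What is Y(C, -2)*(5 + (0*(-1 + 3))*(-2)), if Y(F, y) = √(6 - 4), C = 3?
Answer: 5*√2 ≈ 7.0711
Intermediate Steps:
Y(F, y) = √2
Y(C, -2)*(5 + (0*(-1 + 3))*(-2)) = √2*(5 + (0*(-1 + 3))*(-2)) = √2*(5 + (0*2)*(-2)) = √2*(5 + 0*(-2)) = √2*(5 + 0) = √2*5 = 5*√2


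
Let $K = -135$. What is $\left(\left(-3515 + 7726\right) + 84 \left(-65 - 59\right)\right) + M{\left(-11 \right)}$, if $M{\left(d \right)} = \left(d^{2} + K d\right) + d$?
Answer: $-4610$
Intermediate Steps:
$M{\left(d \right)} = d^{2} - 134 d$ ($M{\left(d \right)} = \left(d^{2} - 135 d\right) + d = d^{2} - 134 d$)
$\left(\left(-3515 + 7726\right) + 84 \left(-65 - 59\right)\right) + M{\left(-11 \right)} = \left(\left(-3515 + 7726\right) + 84 \left(-65 - 59\right)\right) - 11 \left(-134 - 11\right) = \left(4211 + 84 \left(-124\right)\right) - -1595 = \left(4211 - 10416\right) + 1595 = -6205 + 1595 = -4610$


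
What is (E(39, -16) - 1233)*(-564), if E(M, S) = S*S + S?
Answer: 560052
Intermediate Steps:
E(M, S) = S + S² (E(M, S) = S² + S = S + S²)
(E(39, -16) - 1233)*(-564) = (-16*(1 - 16) - 1233)*(-564) = (-16*(-15) - 1233)*(-564) = (240 - 1233)*(-564) = -993*(-564) = 560052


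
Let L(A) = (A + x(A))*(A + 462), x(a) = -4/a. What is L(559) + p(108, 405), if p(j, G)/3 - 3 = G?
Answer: 319723233/559 ≈ 5.7196e+5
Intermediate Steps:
p(j, G) = 9 + 3*G
L(A) = (462 + A)*(A - 4/A) (L(A) = (A - 4/A)*(A + 462) = (A - 4/A)*(462 + A) = (462 + A)*(A - 4/A))
L(559) + p(108, 405) = (-4 + 559² - 1848/559 + 462*559) + (9 + 3*405) = (-4 + 312481 - 1848*1/559 + 258258) + (9 + 1215) = (-4 + 312481 - 1848/559 + 258258) + 1224 = 319039017/559 + 1224 = 319723233/559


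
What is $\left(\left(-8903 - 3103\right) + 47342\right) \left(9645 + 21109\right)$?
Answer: $1086723344$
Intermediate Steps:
$\left(\left(-8903 - 3103\right) + 47342\right) \left(9645 + 21109\right) = \left(\left(-8903 - 3103\right) + 47342\right) 30754 = \left(-12006 + 47342\right) 30754 = 35336 \cdot 30754 = 1086723344$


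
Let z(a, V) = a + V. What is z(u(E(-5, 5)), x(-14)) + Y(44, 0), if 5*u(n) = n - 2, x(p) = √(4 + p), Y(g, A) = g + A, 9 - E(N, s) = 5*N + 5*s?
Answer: 227/5 + I*√10 ≈ 45.4 + 3.1623*I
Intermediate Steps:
E(N, s) = 9 - 5*N - 5*s (E(N, s) = 9 - (5*N + 5*s) = 9 + (-5*N - 5*s) = 9 - 5*N - 5*s)
Y(g, A) = A + g
u(n) = -⅖ + n/5 (u(n) = (n - 2)/5 = (-2 + n)/5 = -⅖ + n/5)
z(a, V) = V + a
z(u(E(-5, 5)), x(-14)) + Y(44, 0) = (√(4 - 14) + (-⅖ + (9 - 5*(-5) - 5*5)/5)) + (0 + 44) = (√(-10) + (-⅖ + (9 + 25 - 25)/5)) + 44 = (I*√10 + (-⅖ + (⅕)*9)) + 44 = (I*√10 + (-⅖ + 9/5)) + 44 = (I*√10 + 7/5) + 44 = (7/5 + I*√10) + 44 = 227/5 + I*√10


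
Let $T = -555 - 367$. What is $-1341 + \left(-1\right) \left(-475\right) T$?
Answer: $-439291$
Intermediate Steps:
$T = -922$ ($T = -555 - 367 = -922$)
$-1341 + \left(-1\right) \left(-475\right) T = -1341 + \left(-1\right) \left(-475\right) \left(-922\right) = -1341 + 475 \left(-922\right) = -1341 - 437950 = -439291$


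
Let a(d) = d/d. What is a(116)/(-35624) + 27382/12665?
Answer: 975443703/451177960 ≈ 2.1620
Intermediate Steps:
a(d) = 1
a(116)/(-35624) + 27382/12665 = 1/(-35624) + 27382/12665 = 1*(-1/35624) + 27382*(1/12665) = -1/35624 + 27382/12665 = 975443703/451177960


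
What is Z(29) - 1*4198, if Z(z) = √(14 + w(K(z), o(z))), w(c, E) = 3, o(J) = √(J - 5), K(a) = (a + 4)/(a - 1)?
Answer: -4198 + √17 ≈ -4193.9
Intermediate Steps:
K(a) = (4 + a)/(-1 + a)
o(J) = √(-5 + J)
Z(z) = √17 (Z(z) = √(14 + 3) = √17)
Z(29) - 1*4198 = √17 - 1*4198 = √17 - 4198 = -4198 + √17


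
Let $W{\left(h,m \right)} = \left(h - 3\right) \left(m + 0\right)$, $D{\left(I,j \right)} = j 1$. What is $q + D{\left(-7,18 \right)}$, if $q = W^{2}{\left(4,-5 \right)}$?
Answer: $43$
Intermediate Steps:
$D{\left(I,j \right)} = j$
$W{\left(h,m \right)} = m \left(-3 + h\right)$ ($W{\left(h,m \right)} = \left(-3 + h\right) m = m \left(-3 + h\right)$)
$q = 25$ ($q = \left(- 5 \left(-3 + 4\right)\right)^{2} = \left(\left(-5\right) 1\right)^{2} = \left(-5\right)^{2} = 25$)
$q + D{\left(-7,18 \right)} = 25 + 18 = 43$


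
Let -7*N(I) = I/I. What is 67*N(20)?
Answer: -67/7 ≈ -9.5714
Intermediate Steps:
N(I) = -⅐ (N(I) = -I/(7*I) = -⅐*1 = -⅐)
67*N(20) = 67*(-⅐) = -67/7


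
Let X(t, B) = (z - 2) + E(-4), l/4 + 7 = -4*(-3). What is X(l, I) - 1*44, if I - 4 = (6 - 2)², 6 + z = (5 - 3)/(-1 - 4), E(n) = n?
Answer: -282/5 ≈ -56.400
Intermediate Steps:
l = 20 (l = -28 + 4*(-4*(-3)) = -28 + 4*12 = -28 + 48 = 20)
z = -32/5 (z = -6 + (5 - 3)/(-1 - 4) = -6 + 2/(-5) = -6 + 2*(-⅕) = -6 - ⅖ = -32/5 ≈ -6.4000)
I = 20 (I = 4 + (6 - 2)² = 4 + 4² = 4 + 16 = 20)
X(t, B) = -62/5 (X(t, B) = (-32/5 - 2) - 4 = -42/5 - 4 = -62/5)
X(l, I) - 1*44 = -62/5 - 1*44 = -62/5 - 44 = -282/5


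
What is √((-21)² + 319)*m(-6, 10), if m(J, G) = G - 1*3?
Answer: 14*√190 ≈ 192.98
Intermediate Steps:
m(J, G) = -3 + G (m(J, G) = G - 3 = -3 + G)
√((-21)² + 319)*m(-6, 10) = √((-21)² + 319)*(-3 + 10) = √(441 + 319)*7 = √760*7 = (2*√190)*7 = 14*√190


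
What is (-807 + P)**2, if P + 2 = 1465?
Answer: 430336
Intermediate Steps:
P = 1463 (P = -2 + 1465 = 1463)
(-807 + P)**2 = (-807 + 1463)**2 = 656**2 = 430336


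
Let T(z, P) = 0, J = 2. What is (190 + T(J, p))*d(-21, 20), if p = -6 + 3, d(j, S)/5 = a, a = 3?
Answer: 2850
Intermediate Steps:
d(j, S) = 15 (d(j, S) = 5*3 = 15)
p = -3
(190 + T(J, p))*d(-21, 20) = (190 + 0)*15 = 190*15 = 2850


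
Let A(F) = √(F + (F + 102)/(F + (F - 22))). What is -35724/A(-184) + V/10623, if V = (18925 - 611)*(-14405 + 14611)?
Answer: 3772684/10623 + 35724*I*√6988605/35839 ≈ 355.14 + 2635.1*I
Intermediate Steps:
A(F) = √(F + (102 + F)/(-22 + 2*F)) (A(F) = √(F + (102 + F)/(F + (-22 + F))) = √(F + (102 + F)/(-22 + 2*F)))
V = 3772684 (V = 18314*206 = 3772684)
-35724/A(-184) + V/10623 = -35724*(-I*√390/√(102 - 184 + 2*(-184)*(-11 - 184))) + 3772684/10623 = -35724*(-I*√390/√(102 - 184 + 2*(-184)*(-195))) + 3772684*(1/10623) = -35724*(-I*√390/√(102 - 184 + 71760)) + 3772684/10623 = -35724*(-I*√6988605/35839) + 3772684/10623 = -(-35724)*I*√6988605/35839 + 3772684/10623 = 35724*I*√6988605/35839 + 3772684/10623 = 3772684/10623 + 35724*I*√6988605/35839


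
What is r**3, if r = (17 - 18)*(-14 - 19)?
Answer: 35937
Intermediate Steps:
r = 33 (r = -1*(-33) = 33)
r**3 = 33**3 = 35937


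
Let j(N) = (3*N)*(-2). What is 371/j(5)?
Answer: -371/30 ≈ -12.367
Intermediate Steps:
j(N) = -6*N
371/j(5) = 371/((-6*5)) = 371/(-30) = 371*(-1/30) = -371/30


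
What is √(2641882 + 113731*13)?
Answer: √4120385 ≈ 2029.9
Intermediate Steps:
√(2641882 + 113731*13) = √(2641882 + 1478503) = √4120385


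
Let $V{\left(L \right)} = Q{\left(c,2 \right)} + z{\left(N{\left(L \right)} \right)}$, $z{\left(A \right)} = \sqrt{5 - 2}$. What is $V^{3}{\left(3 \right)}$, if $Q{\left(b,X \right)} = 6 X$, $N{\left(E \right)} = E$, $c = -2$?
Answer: $\left(12 + \sqrt{3}\right)^{3} \approx 2589.4$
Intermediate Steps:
$z{\left(A \right)} = \sqrt{3}$
$V{\left(L \right)} = 12 + \sqrt{3}$ ($V{\left(L \right)} = 6 \cdot 2 + \sqrt{3} = 12 + \sqrt{3}$)
$V^{3}{\left(3 \right)} = \left(12 + \sqrt{3}\right)^{3}$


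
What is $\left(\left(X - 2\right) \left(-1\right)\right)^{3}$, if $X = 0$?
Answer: $8$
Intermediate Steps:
$\left(\left(X - 2\right) \left(-1\right)\right)^{3} = \left(\left(0 - 2\right) \left(-1\right)\right)^{3} = \left(\left(-2\right) \left(-1\right)\right)^{3} = 2^{3} = 8$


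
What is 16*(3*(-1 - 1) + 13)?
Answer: 112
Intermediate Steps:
16*(3*(-1 - 1) + 13) = 16*(3*(-2) + 13) = 16*(-6 + 13) = 16*7 = 112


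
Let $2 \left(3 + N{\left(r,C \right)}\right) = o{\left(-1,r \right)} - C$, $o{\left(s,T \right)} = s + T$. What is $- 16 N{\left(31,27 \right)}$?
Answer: $24$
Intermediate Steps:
$o{\left(s,T \right)} = T + s$
$N{\left(r,C \right)} = - \frac{7}{2} + \frac{r}{2} - \frac{C}{2}$ ($N{\left(r,C \right)} = -3 + \frac{\left(r - 1\right) - C}{2} = -3 + \frac{\left(-1 + r\right) - C}{2} = -3 + \frac{-1 + r - C}{2} = -3 - \left(\frac{1}{2} + \frac{C}{2} - \frac{r}{2}\right) = - \frac{7}{2} + \frac{r}{2} - \frac{C}{2}$)
$- 16 N{\left(31,27 \right)} = - 16 \left(- \frac{7}{2} + \frac{1}{2} \cdot 31 - \frac{27}{2}\right) = - 16 \left(- \frac{7}{2} + \frac{31}{2} - \frac{27}{2}\right) = \left(-16\right) \left(- \frac{3}{2}\right) = 24$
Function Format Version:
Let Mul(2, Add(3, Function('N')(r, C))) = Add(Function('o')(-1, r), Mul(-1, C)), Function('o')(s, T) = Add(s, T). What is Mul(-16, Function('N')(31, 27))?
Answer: 24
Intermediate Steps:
Function('o')(s, T) = Add(T, s)
Function('N')(r, C) = Add(Rational(-7, 2), Mul(Rational(1, 2), r), Mul(Rational(-1, 2), C)) (Function('N')(r, C) = Add(-3, Mul(Rational(1, 2), Add(Add(r, -1), Mul(-1, C)))) = Add(-3, Mul(Rational(1, 2), Add(Add(-1, r), Mul(-1, C)))) = Add(-3, Mul(Rational(1, 2), Add(-1, r, Mul(-1, C)))) = Add(-3, Add(Rational(-1, 2), Mul(Rational(1, 2), r), Mul(Rational(-1, 2), C))) = Add(Rational(-7, 2), Mul(Rational(1, 2), r), Mul(Rational(-1, 2), C)))
Mul(-16, Function('N')(31, 27)) = Mul(-16, Add(Rational(-7, 2), Mul(Rational(1, 2), 31), Mul(Rational(-1, 2), 27))) = Mul(-16, Add(Rational(-7, 2), Rational(31, 2), Rational(-27, 2))) = Mul(-16, Rational(-3, 2)) = 24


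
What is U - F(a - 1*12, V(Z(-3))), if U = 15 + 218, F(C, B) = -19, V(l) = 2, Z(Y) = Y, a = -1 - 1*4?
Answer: 252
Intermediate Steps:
a = -5 (a = -1 - 4 = -5)
U = 233
U - F(a - 1*12, V(Z(-3))) = 233 - 1*(-19) = 233 + 19 = 252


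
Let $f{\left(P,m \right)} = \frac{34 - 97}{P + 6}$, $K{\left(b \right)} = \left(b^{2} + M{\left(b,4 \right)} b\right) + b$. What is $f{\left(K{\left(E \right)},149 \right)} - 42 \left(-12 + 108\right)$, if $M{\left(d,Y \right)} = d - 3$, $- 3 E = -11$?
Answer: $- \frac{927927}{230} \approx -4034.5$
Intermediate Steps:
$E = \frac{11}{3}$ ($E = \left(- \frac{1}{3}\right) \left(-11\right) = \frac{11}{3} \approx 3.6667$)
$M{\left(d,Y \right)} = -3 + d$
$K{\left(b \right)} = b + b^{2} + b \left(-3 + b\right)$ ($K{\left(b \right)} = \left(b^{2} + \left(-3 + b\right) b\right) + b = \left(b^{2} + b \left(-3 + b\right)\right) + b = b + b^{2} + b \left(-3 + b\right)$)
$f{\left(P,m \right)} = - \frac{63}{6 + P}$
$f{\left(K{\left(E \right)},149 \right)} - 42 \left(-12 + 108\right) = - \frac{63}{6 + 2 \cdot \frac{11}{3} \left(-1 + \frac{11}{3}\right)} - 42 \left(-12 + 108\right) = - \frac{63}{6 + 2 \cdot \frac{11}{3} \cdot \frac{8}{3}} - 4032 = - \frac{63}{6 + \frac{176}{9}} - 4032 = - \frac{63}{\frac{230}{9}} - 4032 = \left(-63\right) \frac{9}{230} - 4032 = - \frac{567}{230} - 4032 = - \frac{927927}{230}$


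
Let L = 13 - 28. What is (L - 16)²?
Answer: 961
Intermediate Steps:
L = -15
(L - 16)² = (-15 - 16)² = (-31)² = 961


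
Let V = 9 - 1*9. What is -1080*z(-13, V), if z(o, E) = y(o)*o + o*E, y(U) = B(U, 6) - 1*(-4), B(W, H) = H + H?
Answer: 224640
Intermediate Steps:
B(W, H) = 2*H
y(U) = 16 (y(U) = 2*6 - 1*(-4) = 12 + 4 = 16)
V = 0 (V = 9 - 9 = 0)
z(o, E) = 16*o + E*o (z(o, E) = 16*o + o*E = 16*o + E*o)
-1080*z(-13, V) = -(-14040)*(16 + 0) = -(-14040)*16 = -1080*(-208) = 224640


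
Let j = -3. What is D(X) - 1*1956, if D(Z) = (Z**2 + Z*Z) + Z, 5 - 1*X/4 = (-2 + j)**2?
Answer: 10764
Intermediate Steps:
X = -80 (X = 20 - 4*(-2 - 3)**2 = 20 - 4*(-5)**2 = 20 - 4*25 = 20 - 100 = -80)
D(Z) = Z + 2*Z**2 (D(Z) = (Z**2 + Z**2) + Z = 2*Z**2 + Z = Z + 2*Z**2)
D(X) - 1*1956 = -80*(1 + 2*(-80)) - 1*1956 = -80*(1 - 160) - 1956 = -80*(-159) - 1956 = 12720 - 1956 = 10764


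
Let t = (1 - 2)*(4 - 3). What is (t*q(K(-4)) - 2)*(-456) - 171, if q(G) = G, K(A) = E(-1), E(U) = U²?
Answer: 1197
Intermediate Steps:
t = -1 (t = -1*1 = -1)
K(A) = 1 (K(A) = (-1)² = 1)
(t*q(K(-4)) - 2)*(-456) - 171 = (-1*1 - 2)*(-456) - 171 = (-1 - 2)*(-456) - 171 = -3*(-456) - 171 = 1368 - 171 = 1197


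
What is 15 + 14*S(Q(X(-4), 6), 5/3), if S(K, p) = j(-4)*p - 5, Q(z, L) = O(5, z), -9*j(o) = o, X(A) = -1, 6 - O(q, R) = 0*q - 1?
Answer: -1205/27 ≈ -44.630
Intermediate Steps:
O(q, R) = 7 (O(q, R) = 6 - (0*q - 1) = 6 - (0 - 1) = 6 - 1*(-1) = 6 + 1 = 7)
j(o) = -o/9
Q(z, L) = 7
S(K, p) = -5 + 4*p/9 (S(K, p) = (-⅑*(-4))*p - 5 = 4*p/9 - 5 = -5 + 4*p/9)
15 + 14*S(Q(X(-4), 6), 5/3) = 15 + 14*(-5 + 4*(5/3)/9) = 15 + 14*(-5 + 4*(5*(⅓))/9) = 15 + 14*(-5 + (4/9)*(5/3)) = 15 + 14*(-5 + 20/27) = 15 + 14*(-115/27) = 15 - 1610/27 = -1205/27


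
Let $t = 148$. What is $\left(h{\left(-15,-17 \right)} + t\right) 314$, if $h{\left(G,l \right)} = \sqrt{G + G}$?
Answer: $46472 + 314 i \sqrt{30} \approx 46472.0 + 1719.8 i$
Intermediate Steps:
$h{\left(G,l \right)} = \sqrt{2} \sqrt{G}$ ($h{\left(G,l \right)} = \sqrt{2 G} = \sqrt{2} \sqrt{G}$)
$\left(h{\left(-15,-17 \right)} + t\right) 314 = \left(\sqrt{2} \sqrt{-15} + 148\right) 314 = \left(\sqrt{2} i \sqrt{15} + 148\right) 314 = \left(i \sqrt{30} + 148\right) 314 = \left(148 + i \sqrt{30}\right) 314 = 46472 + 314 i \sqrt{30}$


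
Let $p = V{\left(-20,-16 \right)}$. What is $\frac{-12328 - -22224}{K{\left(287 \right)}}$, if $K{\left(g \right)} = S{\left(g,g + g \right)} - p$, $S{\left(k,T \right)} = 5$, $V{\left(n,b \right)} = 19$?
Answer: $- \frac{4948}{7} \approx -706.86$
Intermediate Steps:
$p = 19$
$K{\left(g \right)} = -14$ ($K{\left(g \right)} = 5 - 19 = -14$)
$\frac{-12328 - -22224}{K{\left(287 \right)}} = \frac{-12328 - -22224}{-14} = \left(-12328 + 22224\right) \left(- \frac{1}{14}\right) = 9896 \left(- \frac{1}{14}\right) = - \frac{4948}{7}$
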